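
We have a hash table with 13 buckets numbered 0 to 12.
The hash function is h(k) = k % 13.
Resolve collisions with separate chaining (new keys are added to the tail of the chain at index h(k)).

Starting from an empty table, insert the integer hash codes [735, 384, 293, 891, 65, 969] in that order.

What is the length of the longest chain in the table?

Insert 735: h=7, bucket 7 empty -> new chain.
Insert 384: h=7, bucket 7 nonempty -> append to chain.
Insert 293: h=7, bucket 7 nonempty -> append to chain.
Insert 891: h=7, bucket 7 nonempty -> append to chain.
Insert 65: h=0, bucket 0 empty -> new chain.
Insert 969: h=7, bucket 7 nonempty -> append to chain.
Final buckets:
0: 65
1: ∅
2: ∅
3: ∅
4: ∅
5: ∅
6: ∅
7: 735 -> 384 -> 293 -> 891 -> 969
8: ∅
9: ∅
10: ∅
11: ∅
12: ∅

5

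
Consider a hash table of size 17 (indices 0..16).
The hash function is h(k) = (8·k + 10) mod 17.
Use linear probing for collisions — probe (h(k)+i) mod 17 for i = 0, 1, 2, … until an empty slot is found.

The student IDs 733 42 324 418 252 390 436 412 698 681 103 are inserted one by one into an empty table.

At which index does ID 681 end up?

7

733 hashes to 9; slot 9 is free => place at 9.
42 hashes to 6; slot 6 is free => place at 6.
324 hashes to 1; slot 1 is free => place at 1.
418 hashes to 5; slot 5 is free => place at 5.
252 hashes to 3; slot 3 is free => place at 3.
390 hashes to 2; slot 2 is free => place at 2.
436 hashes to 13; slot 13 is free => place at 13.
412 hashes to 8; slot 8 is free => place at 8.
698 hashes to 1; 1,2,3 taken => place at 4.
681 hashes to 1; 1,2,3,4,5,6 taken => place at 7.
103 hashes to 1; 1,2,3,4,5,6,7,8,9 taken => place at 10.
Table: [., 324, 390, 252, 698, 418, 42, 681, 412, 733, 103, ., ., 436, ., ., .]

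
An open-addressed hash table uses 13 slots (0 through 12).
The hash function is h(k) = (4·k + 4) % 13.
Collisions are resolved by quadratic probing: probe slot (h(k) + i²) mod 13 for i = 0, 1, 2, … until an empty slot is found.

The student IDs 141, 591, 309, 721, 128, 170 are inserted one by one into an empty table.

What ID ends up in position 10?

128

141: h=9 -> slot 9
591: h=2 -> slot 2
309: h=5 -> slot 5
721: h=2, probe 2,3 -> slot 3
128: h=9, probe 9,10 -> slot 10
170: h=8 -> slot 8
Table: [-, -, 591, 721, -, 309, -, -, 170, 141, 128, -, -]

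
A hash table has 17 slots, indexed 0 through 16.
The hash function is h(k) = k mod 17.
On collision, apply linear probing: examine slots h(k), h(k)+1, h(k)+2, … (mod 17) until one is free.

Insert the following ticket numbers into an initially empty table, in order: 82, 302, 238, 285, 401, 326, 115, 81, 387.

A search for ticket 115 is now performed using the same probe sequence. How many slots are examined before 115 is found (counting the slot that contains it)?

4

82: h=14 -> slot 14
302: h=13 -> slot 13
238: h=0 -> slot 0
285: h=13, probe 13,14,15 -> slot 15
401: h=10 -> slot 10
326: h=3 -> slot 3
115: h=13, probe 13,14,15,16 -> slot 16
81: h=13, probe 13,14,15,16,0,1 -> slot 1
387: h=13, probe 13,14,15,16,0,1,2 -> slot 2
Table: [238, 81, 387, 326, _, _, _, _, _, _, 401, _, _, 302, 82, 285, 115]
Lookup 115: h=13, probe 13,14,15,16 → found at 16.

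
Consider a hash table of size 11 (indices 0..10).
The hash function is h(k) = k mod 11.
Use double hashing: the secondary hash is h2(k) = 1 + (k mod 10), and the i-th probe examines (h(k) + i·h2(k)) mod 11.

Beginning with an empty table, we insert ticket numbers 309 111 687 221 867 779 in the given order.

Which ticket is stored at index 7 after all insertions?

221

309: h=1 → slot 1
111: h=1, h2=2, probe 1,3 → slot 3
687: h=5 → slot 5
221: h=1, h2=2, probe 1,3,5,7 → slot 7
867: h=9 → slot 9
779: h=9, h2=10, probe 9,8 → slot 8
Table: [—, 309, —, 111, —, 687, —, 221, 779, 867, —]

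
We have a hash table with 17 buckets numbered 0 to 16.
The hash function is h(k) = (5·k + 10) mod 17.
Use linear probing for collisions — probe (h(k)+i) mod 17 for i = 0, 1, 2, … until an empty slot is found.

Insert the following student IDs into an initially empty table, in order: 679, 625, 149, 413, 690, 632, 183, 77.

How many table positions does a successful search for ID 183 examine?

Insert 679: h=5, slot 5 empty => index 5.
Insert 625: h=7, slot 7 empty => index 7.
Insert 149: h=7, slot 7 occupied => index 8.
Insert 413: h=1, slot 1 empty => index 1.
Insert 690: h=9, slot 9 empty => index 9.
Insert 632: h=8, slots 8,9 occupied => index 10.
Insert 183: h=7, slots 7,8,9,10 occupied => index 11.
Insert 77: h=4, slot 4 empty => index 4.
Table: [∅, 413, ∅, ∅, 77, 679, ∅, 625, 149, 690, 632, 183, ∅, ∅, ∅, ∅, ∅]
Lookup 183: h=7, probe 7,8,9,10,11 → found at 11.

5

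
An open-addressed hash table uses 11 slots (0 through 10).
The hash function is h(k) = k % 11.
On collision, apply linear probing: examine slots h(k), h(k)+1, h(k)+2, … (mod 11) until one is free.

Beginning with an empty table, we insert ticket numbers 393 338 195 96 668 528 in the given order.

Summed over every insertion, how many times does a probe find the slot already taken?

12

Insert 393: h=8, slot 8 empty -> index 8.
Insert 338: h=8, slot 8 occupied -> index 9.
Insert 195: h=8, slots 8,9 occupied -> index 10.
Insert 96: h=8, slots 8,9,10 occupied -> index 0.
Insert 668: h=8, slots 8,9,10,0 occupied -> index 1.
Insert 528: h=0, slots 0,1 occupied -> index 2.
Table: [96, 668, 528, -, -, -, -, -, 393, 338, 195]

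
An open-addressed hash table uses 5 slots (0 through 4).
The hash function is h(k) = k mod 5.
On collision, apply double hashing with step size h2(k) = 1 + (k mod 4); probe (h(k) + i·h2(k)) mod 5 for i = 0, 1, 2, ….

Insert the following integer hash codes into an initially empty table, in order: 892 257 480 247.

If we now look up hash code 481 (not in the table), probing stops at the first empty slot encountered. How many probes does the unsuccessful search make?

2

Insert 892: h=2, slot 2 empty => index 2.
Insert 257: h=2, h2=2, slot 2 occupied => index 4.
Insert 480: h=0, slot 0 empty => index 0.
Insert 247: h=2, h2=4, slot 2 occupied => index 1.
Table: [480, 247, 892, —, 257]
Lookup 481: h=1, h2=2, probe 1,3 → slot 3 empty, not found.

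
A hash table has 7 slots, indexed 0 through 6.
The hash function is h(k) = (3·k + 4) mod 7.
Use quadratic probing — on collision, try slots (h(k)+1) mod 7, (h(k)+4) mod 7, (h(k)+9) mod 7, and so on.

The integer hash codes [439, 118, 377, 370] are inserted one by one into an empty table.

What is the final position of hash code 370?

3

439: h=5 -> slot 5
118: h=1 -> slot 1
377: h=1, probe 1,2 -> slot 2
370: h=1, probe 1,2,5,3 -> slot 3
Table: [∅, 118, 377, 370, ∅, 439, ∅]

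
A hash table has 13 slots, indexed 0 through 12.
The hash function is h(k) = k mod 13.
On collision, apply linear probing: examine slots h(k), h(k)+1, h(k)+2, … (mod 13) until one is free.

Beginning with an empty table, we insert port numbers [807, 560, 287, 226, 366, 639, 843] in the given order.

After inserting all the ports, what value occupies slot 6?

807: h=1 => slot 1
560: h=1, probe 1,2 => slot 2
287: h=1, probe 1,2,3 => slot 3
226: h=5 => slot 5
366: h=2, probe 2,3,4 => slot 4
639: h=2, probe 2,3,4,5,6 => slot 6
843: h=11 => slot 11
Table: [—, 807, 560, 287, 366, 226, 639, —, —, —, —, 843, —]

639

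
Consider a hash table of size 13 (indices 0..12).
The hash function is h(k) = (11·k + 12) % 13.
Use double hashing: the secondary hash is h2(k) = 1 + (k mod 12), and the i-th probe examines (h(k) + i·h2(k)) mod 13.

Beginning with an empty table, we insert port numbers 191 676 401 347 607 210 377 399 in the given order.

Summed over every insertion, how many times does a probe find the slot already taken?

191: h=7 → slot 7
676: h=12 → slot 12
401: h=3 → slot 3
347: h=7, h2=12, probe 7,6 → slot 6
607: h=7, h2=8, probe 7,2 → slot 2
210: h=8 → slot 8
377: h=12, h2=6, probe 12,5 → slot 5
399: h=7, h2=4, probe 7,11 → slot 11
Table: [—, —, 607, 401, —, 377, 347, 191, 210, —, —, 399, 676]

4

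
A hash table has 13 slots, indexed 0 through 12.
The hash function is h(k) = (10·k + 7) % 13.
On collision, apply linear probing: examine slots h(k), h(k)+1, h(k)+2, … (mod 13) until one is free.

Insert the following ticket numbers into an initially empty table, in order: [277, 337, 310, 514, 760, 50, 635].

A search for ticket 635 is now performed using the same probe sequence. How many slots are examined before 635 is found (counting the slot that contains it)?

Insert 277: h=8, slot 8 empty => index 8.
Insert 337: h=10, slot 10 empty => index 10.
Insert 310: h=0, slot 0 empty => index 0.
Insert 514: h=12, slot 12 empty => index 12.
Insert 760: h=2, slot 2 empty => index 2.
Insert 50: h=0, slot 0 occupied => index 1.
Insert 635: h=0, slots 0,1,2 occupied => index 3.
Table: [310, 50, 760, 635, —, —, —, —, 277, —, 337, —, 514]
Lookup 635: h=0, probe 0,1,2,3 → found at 3.

4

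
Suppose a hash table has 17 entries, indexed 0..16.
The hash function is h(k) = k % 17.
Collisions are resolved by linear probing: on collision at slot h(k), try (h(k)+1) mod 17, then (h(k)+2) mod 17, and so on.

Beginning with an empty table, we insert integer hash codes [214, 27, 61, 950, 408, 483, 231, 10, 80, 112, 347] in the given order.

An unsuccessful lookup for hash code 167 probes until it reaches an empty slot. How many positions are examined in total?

6

214: h=10 => slot 10
27: h=10, probe 10,11 => slot 11
61: h=10, probe 10,11,12 => slot 12
950: h=15 => slot 15
408: h=0 => slot 0
483: h=7 => slot 7
231: h=10, probe 10,11,12,13 => slot 13
10: h=10, probe 10,11,12,13,14 => slot 14
80: h=12, probe 12,13,14,15,16 => slot 16
112: h=10, probe 10,11,12,13,14,15,16,0,1 => slot 1
347: h=7, probe 7,8 => slot 8
Table: [408, 112, -, -, -, -, -, 483, 347, -, 214, 27, 61, 231, 10, 950, 80]
Lookup 167: h=14, probe 14,15,16,0,1,2 → slot 2 empty, not found.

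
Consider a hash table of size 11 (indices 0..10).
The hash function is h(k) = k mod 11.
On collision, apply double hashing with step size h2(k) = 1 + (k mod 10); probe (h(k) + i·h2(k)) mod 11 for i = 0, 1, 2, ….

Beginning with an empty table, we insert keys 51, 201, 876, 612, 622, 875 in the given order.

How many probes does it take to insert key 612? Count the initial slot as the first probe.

3

Insert 51: h=7, slot 7 empty → index 7.
Insert 201: h=3, slot 3 empty → index 3.
Insert 876: h=7, h2=7, slots 7,3 occupied → index 10.
Insert 612: h=7, h2=3, slots 7,10 occupied → index 2.
Insert 622: h=6, slot 6 empty → index 6.
Insert 875: h=6, h2=6, slot 6 occupied → index 1.
Table: [-, 875, 612, 201, -, -, 622, 51, -, -, 876]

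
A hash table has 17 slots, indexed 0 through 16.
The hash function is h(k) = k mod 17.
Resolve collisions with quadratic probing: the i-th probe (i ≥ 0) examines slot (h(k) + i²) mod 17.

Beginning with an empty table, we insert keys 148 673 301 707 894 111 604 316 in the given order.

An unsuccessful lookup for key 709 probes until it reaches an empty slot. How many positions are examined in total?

3

148 hashes to 12; slot 12 is free → place at 12.
673 hashes to 10; slot 10 is free → place at 10.
301 hashes to 12; 12 taken → place at 13.
707 hashes to 10; 10 taken → place at 11.
894 hashes to 10; 10,11 taken → place at 14.
111 hashes to 9; slot 9 is free → place at 9.
604 hashes to 9; 9,10,13 taken → place at 1.
316 hashes to 10; 10,11,14 taken → place at 2.
Table: [., 604, 316, ., ., ., ., ., ., 111, 673, 707, 148, 301, 894, ., .]
Lookup 709: h=12, probe 12,13,16 → slot 16 empty, not found.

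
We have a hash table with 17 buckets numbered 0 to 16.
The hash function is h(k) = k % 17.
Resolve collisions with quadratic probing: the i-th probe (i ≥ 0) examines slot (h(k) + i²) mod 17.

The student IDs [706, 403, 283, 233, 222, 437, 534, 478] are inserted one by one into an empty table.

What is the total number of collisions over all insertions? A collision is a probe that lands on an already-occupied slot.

706 hashes to 9; slot 9 is free → place at 9.
403 hashes to 12; slot 12 is free → place at 12.
283 hashes to 11; slot 11 is free → place at 11.
233 hashes to 12; 12 taken → place at 13.
222 hashes to 1; slot 1 is free → place at 1.
437 hashes to 12; 12,13 taken → place at 16.
534 hashes to 7; slot 7 is free → place at 7.
478 hashes to 2; slot 2 is free → place at 2.
Table: [—, 222, 478, —, —, —, —, 534, —, 706, —, 283, 403, 233, —, —, 437]

3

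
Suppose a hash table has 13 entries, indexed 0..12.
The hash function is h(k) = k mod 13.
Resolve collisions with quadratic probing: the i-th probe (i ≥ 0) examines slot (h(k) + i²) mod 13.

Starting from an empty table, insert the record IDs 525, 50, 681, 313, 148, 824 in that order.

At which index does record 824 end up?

Insert 525: h=5, slot 5 empty => index 5.
Insert 50: h=11, slot 11 empty => index 11.
Insert 681: h=5, slot 5 occupied => index 6.
Insert 313: h=1, slot 1 empty => index 1.
Insert 148: h=5, slots 5,6 occupied => index 9.
Insert 824: h=5, slots 5,6,9,1 occupied => index 8.
Table: [∅, 313, ∅, ∅, ∅, 525, 681, ∅, 824, 148, ∅, 50, ∅]

8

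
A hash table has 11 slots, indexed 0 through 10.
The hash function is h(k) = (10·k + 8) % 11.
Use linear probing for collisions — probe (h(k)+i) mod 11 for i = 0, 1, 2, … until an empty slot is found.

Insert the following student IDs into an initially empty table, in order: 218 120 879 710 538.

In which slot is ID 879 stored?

218: h=10 → slot 10
120: h=9 → slot 9
879: h=9, probe 9,10,0 → slot 0
710: h=2 → slot 2
538: h=9, probe 9,10,0,1 → slot 1
Table: [879, 538, 710, —, —, —, —, —, —, 120, 218]

0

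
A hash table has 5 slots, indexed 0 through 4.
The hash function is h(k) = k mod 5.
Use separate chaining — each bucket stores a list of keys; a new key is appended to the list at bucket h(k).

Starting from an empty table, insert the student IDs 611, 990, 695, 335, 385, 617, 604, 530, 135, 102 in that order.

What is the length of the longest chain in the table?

611 → bucket 1
990 → bucket 0
695 → bucket 0 (collision)
335 → bucket 0 (collision)
385 → bucket 0 (collision)
617 → bucket 2
604 → bucket 4
530 → bucket 0 (collision)
135 → bucket 0 (collision)
102 → bucket 2 (collision)
Final buckets:
0: 990 -> 695 -> 335 -> 385 -> 530 -> 135
1: 611
2: 617 -> 102
3: _
4: 604

6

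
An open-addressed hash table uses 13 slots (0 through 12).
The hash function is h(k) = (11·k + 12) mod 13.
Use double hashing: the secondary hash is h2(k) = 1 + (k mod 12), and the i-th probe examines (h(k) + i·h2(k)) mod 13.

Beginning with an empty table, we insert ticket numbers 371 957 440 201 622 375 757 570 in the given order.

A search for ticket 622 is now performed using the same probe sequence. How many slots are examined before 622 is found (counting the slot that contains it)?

2

371 hashes to 11; slot 11 is free → place at 11.
957 hashes to 9; slot 9 is free → place at 9.
440 hashes to 3; slot 3 is free → place at 3.
201 hashes to 0; slot 0 is free → place at 0.
622 hashes to 3, h2=11; 3 taken → place at 1.
375 hashes to 3, h2=4; 3 taken → place at 7.
757 hashes to 6; slot 6 is free → place at 6.
570 hashes to 3, h2=7; 3 taken → place at 10.
Table: [201, 622, _, 440, _, _, 757, 375, _, 957, 570, 371, _]
Lookup 622: h=3, h2=11, probe 3,1 → found at 1.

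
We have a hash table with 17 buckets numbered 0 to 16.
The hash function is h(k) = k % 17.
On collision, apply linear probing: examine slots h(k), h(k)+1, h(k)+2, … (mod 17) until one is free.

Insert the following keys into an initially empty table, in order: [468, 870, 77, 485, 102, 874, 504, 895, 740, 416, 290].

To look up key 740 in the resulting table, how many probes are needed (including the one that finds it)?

468 hashes to 9; slot 9 is free => place at 9.
870 hashes to 3; slot 3 is free => place at 3.
77 hashes to 9; 9 taken => place at 10.
485 hashes to 9; 9,10 taken => place at 11.
102 hashes to 0; slot 0 is free => place at 0.
874 hashes to 7; slot 7 is free => place at 7.
504 hashes to 11; 11 taken => place at 12.
895 hashes to 11; 11,12 taken => place at 13.
740 hashes to 9; 9,10,11,12,13 taken => place at 14.
416 hashes to 8; slot 8 is free => place at 8.
290 hashes to 1; slot 1 is free => place at 1.
Table: [102, 290, _, 870, _, _, _, 874, 416, 468, 77, 485, 504, 895, 740, _, _]
Lookup 740: h=9, probe 9,10,11,12,13,14 → found at 14.

6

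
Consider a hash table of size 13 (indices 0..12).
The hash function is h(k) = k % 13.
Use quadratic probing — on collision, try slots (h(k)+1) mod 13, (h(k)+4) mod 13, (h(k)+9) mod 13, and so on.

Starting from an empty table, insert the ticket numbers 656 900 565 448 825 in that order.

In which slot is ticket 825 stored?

656: h=6 => slot 6
900: h=3 => slot 3
565: h=6, probe 6,7 => slot 7
448: h=6, probe 6,7,10 => slot 10
825: h=6, probe 6,7,10,2 => slot 2
Table: [—, —, 825, 900, —, —, 656, 565, —, —, 448, —, —]

2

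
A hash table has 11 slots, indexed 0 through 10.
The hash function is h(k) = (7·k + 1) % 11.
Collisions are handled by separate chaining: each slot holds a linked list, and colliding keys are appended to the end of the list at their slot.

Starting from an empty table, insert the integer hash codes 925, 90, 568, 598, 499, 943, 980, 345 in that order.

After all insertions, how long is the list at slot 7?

3

925 → bucket 8
90 → bucket 4
568 → bucket 6
598 → bucket 7
499 → bucket 7 (collision)
943 → bucket 2
980 → bucket 8 (collision)
345 → bucket 7 (collision)
Final buckets:
0: .
1: .
2: 943
3: .
4: 90
5: .
6: 568
7: 598 -> 499 -> 345
8: 925 -> 980
9: .
10: .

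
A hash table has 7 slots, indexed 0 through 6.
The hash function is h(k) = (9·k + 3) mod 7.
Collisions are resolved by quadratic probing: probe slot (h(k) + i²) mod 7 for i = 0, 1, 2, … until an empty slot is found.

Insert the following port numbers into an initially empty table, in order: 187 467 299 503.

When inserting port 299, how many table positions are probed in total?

Insert 187: h=6, slot 6 empty → index 6.
Insert 467: h=6, slot 6 occupied → index 0.
Insert 299: h=6, slots 6,0 occupied → index 3.
Insert 503: h=1, slot 1 empty → index 1.
Table: [467, 503, -, 299, -, -, 187]

3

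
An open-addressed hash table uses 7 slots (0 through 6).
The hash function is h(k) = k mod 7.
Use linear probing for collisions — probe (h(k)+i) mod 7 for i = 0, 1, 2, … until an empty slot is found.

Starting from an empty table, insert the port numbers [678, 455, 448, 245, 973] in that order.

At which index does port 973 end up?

678: h=6 → slot 6
455: h=0 → slot 0
448: h=0, probe 0,1 → slot 1
245: h=0, probe 0,1,2 → slot 2
973: h=0, probe 0,1,2,3 → slot 3
Table: [455, 448, 245, 973, -, -, 678]

3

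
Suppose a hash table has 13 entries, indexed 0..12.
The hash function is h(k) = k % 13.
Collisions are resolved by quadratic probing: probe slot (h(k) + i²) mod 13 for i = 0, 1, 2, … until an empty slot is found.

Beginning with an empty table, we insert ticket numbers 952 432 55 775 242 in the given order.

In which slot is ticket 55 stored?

952 hashes to 3; slot 3 is free => place at 3.
432 hashes to 3; 3 taken => place at 4.
55 hashes to 3; 3,4 taken => place at 7.
775 hashes to 8; slot 8 is free => place at 8.
242 hashes to 8; 8 taken => place at 9.
Table: [∅, ∅, ∅, 952, 432, ∅, ∅, 55, 775, 242, ∅, ∅, ∅]

7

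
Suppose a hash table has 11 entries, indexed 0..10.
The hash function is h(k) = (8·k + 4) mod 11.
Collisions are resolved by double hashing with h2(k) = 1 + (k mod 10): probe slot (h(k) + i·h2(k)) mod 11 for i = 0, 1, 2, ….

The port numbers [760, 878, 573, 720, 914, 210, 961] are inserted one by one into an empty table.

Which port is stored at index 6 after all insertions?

914

760: h=1 => slot 1
878: h=10 => slot 10
573: h=1, h2=4, probe 1,5 => slot 5
720: h=0 => slot 0
914: h=1, h2=5, probe 1,6 => slot 6
210: h=1, h2=1, probe 1,2 => slot 2
961: h=3 => slot 3
Table: [720, 760, 210, 961, ∅, 573, 914, ∅, ∅, ∅, 878]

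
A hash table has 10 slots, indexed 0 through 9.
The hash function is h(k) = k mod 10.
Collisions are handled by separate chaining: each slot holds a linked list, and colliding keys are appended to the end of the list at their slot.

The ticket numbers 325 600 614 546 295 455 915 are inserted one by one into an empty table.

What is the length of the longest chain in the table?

4

Insert 325: h=5, bucket 5 empty -> new chain.
Insert 600: h=0, bucket 0 empty -> new chain.
Insert 614: h=4, bucket 4 empty -> new chain.
Insert 546: h=6, bucket 6 empty -> new chain.
Insert 295: h=5, bucket 5 nonempty -> append to chain.
Insert 455: h=5, bucket 5 nonempty -> append to chain.
Insert 915: h=5, bucket 5 nonempty -> append to chain.
Final buckets:
0: 600
1: .
2: .
3: .
4: 614
5: 325 -> 295 -> 455 -> 915
6: 546
7: .
8: .
9: .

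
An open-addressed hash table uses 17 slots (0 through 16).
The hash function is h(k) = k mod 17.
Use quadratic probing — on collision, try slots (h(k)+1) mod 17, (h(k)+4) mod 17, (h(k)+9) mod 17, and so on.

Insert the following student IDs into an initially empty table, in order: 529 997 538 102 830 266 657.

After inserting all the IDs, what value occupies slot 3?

Insert 529: h=2, slot 2 empty -> index 2.
Insert 997: h=11, slot 11 empty -> index 11.
Insert 538: h=11, slot 11 occupied -> index 12.
Insert 102: h=0, slot 0 empty -> index 0.
Insert 830: h=14, slot 14 empty -> index 14.
Insert 266: h=11, slots 11,12 occupied -> index 15.
Insert 657: h=11, slots 11,12,15 occupied -> index 3.
Table: [102, ., 529, 657, ., ., ., ., ., ., ., 997, 538, ., 830, 266, .]

657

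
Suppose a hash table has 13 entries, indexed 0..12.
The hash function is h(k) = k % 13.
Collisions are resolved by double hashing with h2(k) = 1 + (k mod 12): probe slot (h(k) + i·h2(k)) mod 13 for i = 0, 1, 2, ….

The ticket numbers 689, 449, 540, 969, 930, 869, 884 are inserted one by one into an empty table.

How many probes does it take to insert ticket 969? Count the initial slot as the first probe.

689 hashes to 0; slot 0 is free -> place at 0.
449 hashes to 7; slot 7 is free -> place at 7.
540 hashes to 7, h2=1; 7 taken -> place at 8.
969 hashes to 7, h2=10; 7 taken -> place at 4.
930 hashes to 7, h2=7; 7 taken -> place at 1.
869 hashes to 11; slot 11 is free -> place at 11.
884 hashes to 0, h2=9; 0 taken -> place at 9.
Table: [689, 930, —, —, 969, —, —, 449, 540, 884, —, 869, —]

2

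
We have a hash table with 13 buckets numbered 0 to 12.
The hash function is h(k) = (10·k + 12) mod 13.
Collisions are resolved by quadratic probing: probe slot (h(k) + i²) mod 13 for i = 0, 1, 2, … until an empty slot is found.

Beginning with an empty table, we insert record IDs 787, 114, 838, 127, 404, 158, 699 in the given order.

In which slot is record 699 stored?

787 hashes to 4; slot 4 is free -> place at 4.
114 hashes to 8; slot 8 is free -> place at 8.
838 hashes to 7; slot 7 is free -> place at 7.
127 hashes to 8; 8 taken -> place at 9.
404 hashes to 9; 9 taken -> place at 10.
158 hashes to 6; slot 6 is free -> place at 6.
699 hashes to 8; 8,9 taken -> place at 12.
Table: [∅, ∅, ∅, ∅, 787, ∅, 158, 838, 114, 127, 404, ∅, 699]

12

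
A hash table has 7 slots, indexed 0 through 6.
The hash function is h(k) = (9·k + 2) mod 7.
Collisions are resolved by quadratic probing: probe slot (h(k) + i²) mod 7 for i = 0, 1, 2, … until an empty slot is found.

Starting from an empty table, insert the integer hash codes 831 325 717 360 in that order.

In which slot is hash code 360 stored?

3

831 hashes to 5; slot 5 is free => place at 5.
325 hashes to 1; slot 1 is free => place at 1.
717 hashes to 1; 1 taken => place at 2.
360 hashes to 1; 1,2,5 taken => place at 3.
Table: [-, 325, 717, 360, -, 831, -]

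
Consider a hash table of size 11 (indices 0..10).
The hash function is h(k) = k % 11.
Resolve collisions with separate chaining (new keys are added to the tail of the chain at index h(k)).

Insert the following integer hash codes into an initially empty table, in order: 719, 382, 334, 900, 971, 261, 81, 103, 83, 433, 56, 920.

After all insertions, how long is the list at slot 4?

Insert 719: h=4, bucket 4 empty -> new chain.
Insert 382: h=8, bucket 8 empty -> new chain.
Insert 334: h=4, bucket 4 nonempty -> append to chain.
Insert 900: h=9, bucket 9 empty -> new chain.
Insert 971: h=3, bucket 3 empty -> new chain.
Insert 261: h=8, bucket 8 nonempty -> append to chain.
Insert 81: h=4, bucket 4 nonempty -> append to chain.
Insert 103: h=4, bucket 4 nonempty -> append to chain.
Insert 83: h=6, bucket 6 empty -> new chain.
Insert 433: h=4, bucket 4 nonempty -> append to chain.
Insert 56: h=1, bucket 1 empty -> new chain.
Insert 920: h=7, bucket 7 empty -> new chain.
Final buckets:
0: _
1: 56
2: _
3: 971
4: 719 -> 334 -> 81 -> 103 -> 433
5: _
6: 83
7: 920
8: 382 -> 261
9: 900
10: _

5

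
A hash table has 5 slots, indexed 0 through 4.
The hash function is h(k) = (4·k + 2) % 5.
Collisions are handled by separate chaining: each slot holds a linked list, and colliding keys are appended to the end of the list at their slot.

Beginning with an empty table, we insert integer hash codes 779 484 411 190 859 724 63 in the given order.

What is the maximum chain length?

Insert 779: h=3, bucket 3 empty -> new chain.
Insert 484: h=3, bucket 3 nonempty -> append to chain.
Insert 411: h=1, bucket 1 empty -> new chain.
Insert 190: h=2, bucket 2 empty -> new chain.
Insert 859: h=3, bucket 3 nonempty -> append to chain.
Insert 724: h=3, bucket 3 nonempty -> append to chain.
Insert 63: h=4, bucket 4 empty -> new chain.
Final buckets:
0: .
1: 411
2: 190
3: 779 -> 484 -> 859 -> 724
4: 63

4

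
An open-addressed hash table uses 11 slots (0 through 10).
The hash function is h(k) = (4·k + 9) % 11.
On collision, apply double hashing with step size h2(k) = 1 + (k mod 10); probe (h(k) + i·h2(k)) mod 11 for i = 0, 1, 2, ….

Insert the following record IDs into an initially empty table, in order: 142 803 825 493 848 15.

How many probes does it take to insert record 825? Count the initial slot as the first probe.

2

Insert 142: h=5, slot 5 empty -> index 5.
Insert 803: h=9, slot 9 empty -> index 9.
Insert 825: h=9, h2=6, slot 9 occupied -> index 4.
Insert 493: h=1, slot 1 empty -> index 1.
Insert 848: h=2, slot 2 empty -> index 2.
Insert 15: h=3, slot 3 empty -> index 3.
Table: [—, 493, 848, 15, 825, 142, —, —, —, 803, —]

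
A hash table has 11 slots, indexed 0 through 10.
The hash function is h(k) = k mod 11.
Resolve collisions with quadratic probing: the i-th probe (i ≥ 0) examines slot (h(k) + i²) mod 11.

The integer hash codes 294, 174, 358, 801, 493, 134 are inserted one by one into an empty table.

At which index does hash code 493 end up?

294: h=8 → slot 8
174: h=9 → slot 9
358: h=6 → slot 6
801: h=9, probe 9,10 → slot 10
493: h=9, probe 9,10,2 → slot 2
134: h=2, probe 2,3 → slot 3
Table: [., ., 493, 134, ., ., 358, ., 294, 174, 801]

2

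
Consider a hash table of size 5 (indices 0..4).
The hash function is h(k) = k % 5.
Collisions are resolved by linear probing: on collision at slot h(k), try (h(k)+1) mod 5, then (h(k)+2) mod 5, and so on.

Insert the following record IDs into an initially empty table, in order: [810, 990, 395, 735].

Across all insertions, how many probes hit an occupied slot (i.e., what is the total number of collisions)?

810: h=0 -> slot 0
990: h=0, probe 0,1 -> slot 1
395: h=0, probe 0,1,2 -> slot 2
735: h=0, probe 0,1,2,3 -> slot 3
Table: [810, 990, 395, 735, _]

6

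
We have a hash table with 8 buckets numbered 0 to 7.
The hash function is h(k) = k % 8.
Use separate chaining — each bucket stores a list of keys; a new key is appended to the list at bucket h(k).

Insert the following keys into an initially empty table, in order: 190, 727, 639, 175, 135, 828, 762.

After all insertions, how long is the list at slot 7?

4

Insert 190: h=6, bucket 6 empty -> new chain.
Insert 727: h=7, bucket 7 empty -> new chain.
Insert 639: h=7, bucket 7 nonempty -> append to chain.
Insert 175: h=7, bucket 7 nonempty -> append to chain.
Insert 135: h=7, bucket 7 nonempty -> append to chain.
Insert 828: h=4, bucket 4 empty -> new chain.
Insert 762: h=2, bucket 2 empty -> new chain.
Final buckets:
0: _
1: _
2: 762
3: _
4: 828
5: _
6: 190
7: 727 -> 639 -> 175 -> 135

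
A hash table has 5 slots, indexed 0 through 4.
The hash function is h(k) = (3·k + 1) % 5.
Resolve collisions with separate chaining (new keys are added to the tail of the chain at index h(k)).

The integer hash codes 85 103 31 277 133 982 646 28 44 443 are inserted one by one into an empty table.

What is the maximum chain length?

Insert 85: h=1, bucket 1 empty -> new chain.
Insert 103: h=0, bucket 0 empty -> new chain.
Insert 31: h=4, bucket 4 empty -> new chain.
Insert 277: h=2, bucket 2 empty -> new chain.
Insert 133: h=0, bucket 0 nonempty -> append to chain.
Insert 982: h=2, bucket 2 nonempty -> append to chain.
Insert 646: h=4, bucket 4 nonempty -> append to chain.
Insert 28: h=0, bucket 0 nonempty -> append to chain.
Insert 44: h=3, bucket 3 empty -> new chain.
Insert 443: h=0, bucket 0 nonempty -> append to chain.
Final buckets:
0: 103 -> 133 -> 28 -> 443
1: 85
2: 277 -> 982
3: 44
4: 31 -> 646

4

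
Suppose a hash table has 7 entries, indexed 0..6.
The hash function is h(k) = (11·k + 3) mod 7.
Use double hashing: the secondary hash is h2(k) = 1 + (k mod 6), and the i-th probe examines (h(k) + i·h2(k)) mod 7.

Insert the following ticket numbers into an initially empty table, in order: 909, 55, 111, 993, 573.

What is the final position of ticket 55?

909: h=6 → slot 6
55: h=6, h2=2, probe 6,1 → slot 1
111: h=6, h2=4, probe 6,3 → slot 3
993: h=6, h2=4, probe 6,3,0 → slot 0
573: h=6, h2=4, probe 6,3,0,4 → slot 4
Table: [993, 55, —, 111, 573, —, 909]

1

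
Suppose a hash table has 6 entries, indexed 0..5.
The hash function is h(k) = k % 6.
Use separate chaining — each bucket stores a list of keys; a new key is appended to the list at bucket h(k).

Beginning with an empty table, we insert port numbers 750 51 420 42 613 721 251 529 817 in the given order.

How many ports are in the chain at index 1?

4

750 -> bucket 0
51 -> bucket 3
420 -> bucket 0 (collision)
42 -> bucket 0 (collision)
613 -> bucket 1
721 -> bucket 1 (collision)
251 -> bucket 5
529 -> bucket 1 (collision)
817 -> bucket 1 (collision)
Final buckets:
0: 750 -> 420 -> 42
1: 613 -> 721 -> 529 -> 817
2: -
3: 51
4: -
5: 251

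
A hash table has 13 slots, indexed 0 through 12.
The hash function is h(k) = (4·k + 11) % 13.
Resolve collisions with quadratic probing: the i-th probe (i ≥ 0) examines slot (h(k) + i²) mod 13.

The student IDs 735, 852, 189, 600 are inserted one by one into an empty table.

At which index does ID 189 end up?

Insert 735: h=0, slot 0 empty => index 0.
Insert 852: h=0, slot 0 occupied => index 1.
Insert 189: h=0, slots 0,1 occupied => index 4.
Insert 600: h=6, slot 6 empty => index 6.
Table: [735, 852, ∅, ∅, 189, ∅, 600, ∅, ∅, ∅, ∅, ∅, ∅]

4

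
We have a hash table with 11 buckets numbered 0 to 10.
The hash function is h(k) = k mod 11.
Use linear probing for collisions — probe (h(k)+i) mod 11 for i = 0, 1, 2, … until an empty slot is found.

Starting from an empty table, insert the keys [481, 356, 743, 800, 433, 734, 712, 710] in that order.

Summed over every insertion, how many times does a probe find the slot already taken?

8

481: h=8 => slot 8
356: h=4 => slot 4
743: h=6 => slot 6
800: h=8, probe 8,9 => slot 9
433: h=4, probe 4,5 => slot 5
734: h=8, probe 8,9,10 => slot 10
712: h=8, probe 8,9,10,0 => slot 0
710: h=6, probe 6,7 => slot 7
Table: [712, ∅, ∅, ∅, 356, 433, 743, 710, 481, 800, 734]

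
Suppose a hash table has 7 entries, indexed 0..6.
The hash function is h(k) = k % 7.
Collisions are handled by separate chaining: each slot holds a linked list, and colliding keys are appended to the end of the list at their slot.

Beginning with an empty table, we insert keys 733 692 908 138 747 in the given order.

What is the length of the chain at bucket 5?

733 -> bucket 5
692 -> bucket 6
908 -> bucket 5 (collision)
138 -> bucket 5 (collision)
747 -> bucket 5 (collision)
Final buckets:
0: ∅
1: ∅
2: ∅
3: ∅
4: ∅
5: 733 -> 908 -> 138 -> 747
6: 692

4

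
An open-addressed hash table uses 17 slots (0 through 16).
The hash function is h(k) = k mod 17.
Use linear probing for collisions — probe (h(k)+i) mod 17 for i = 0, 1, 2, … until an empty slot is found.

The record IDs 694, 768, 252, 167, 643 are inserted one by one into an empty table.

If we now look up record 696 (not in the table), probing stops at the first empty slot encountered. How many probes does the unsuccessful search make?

3

694 hashes to 14; slot 14 is free -> place at 14.
768 hashes to 3; slot 3 is free -> place at 3.
252 hashes to 14; 14 taken -> place at 15.
167 hashes to 14; 14,15 taken -> place at 16.
643 hashes to 14; 14,15,16 taken -> place at 0.
Table: [643, ., ., 768, ., ., ., ., ., ., ., ., ., ., 694, 252, 167]
Lookup 696: h=16, probe 16,0,1 → slot 1 empty, not found.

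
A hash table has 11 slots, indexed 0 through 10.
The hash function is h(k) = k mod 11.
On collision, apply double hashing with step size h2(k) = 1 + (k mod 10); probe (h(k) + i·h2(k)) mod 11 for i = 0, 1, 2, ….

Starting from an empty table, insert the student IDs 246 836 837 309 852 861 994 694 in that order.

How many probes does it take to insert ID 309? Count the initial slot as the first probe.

3

246 hashes to 4; slot 4 is free → place at 4.
836 hashes to 0; slot 0 is free → place at 0.
837 hashes to 1; slot 1 is free → place at 1.
309 hashes to 1, h2=10; 1,0 taken → place at 10.
852 hashes to 5; slot 5 is free → place at 5.
861 hashes to 3; slot 3 is free → place at 3.
994 hashes to 4, h2=5; 4 taken → place at 9.
694 hashes to 1, h2=5; 1 taken → place at 6.
Table: [836, 837, _, 861, 246, 852, 694, _, _, 994, 309]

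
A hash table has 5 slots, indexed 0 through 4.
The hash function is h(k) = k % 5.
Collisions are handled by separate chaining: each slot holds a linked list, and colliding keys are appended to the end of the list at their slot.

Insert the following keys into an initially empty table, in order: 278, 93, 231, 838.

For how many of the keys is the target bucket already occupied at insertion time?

Insert 278: h=3, bucket 3 empty → new chain.
Insert 93: h=3, bucket 3 nonempty → append to chain.
Insert 231: h=1, bucket 1 empty → new chain.
Insert 838: h=3, bucket 3 nonempty → append to chain.
Final buckets:
0: —
1: 231
2: —
3: 278 -> 93 -> 838
4: —

2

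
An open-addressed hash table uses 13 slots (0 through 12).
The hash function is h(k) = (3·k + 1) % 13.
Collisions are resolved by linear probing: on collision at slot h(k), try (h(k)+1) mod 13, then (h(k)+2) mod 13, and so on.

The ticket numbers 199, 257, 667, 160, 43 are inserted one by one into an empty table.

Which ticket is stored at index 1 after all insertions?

667

199: h=0 → slot 0
257: h=5 → slot 5
667: h=0, probe 0,1 → slot 1
160: h=0, probe 0,1,2 → slot 2
43: h=0, probe 0,1,2,3 → slot 3
Table: [199, 667, 160, 43, _, 257, _, _, _, _, _, _, _]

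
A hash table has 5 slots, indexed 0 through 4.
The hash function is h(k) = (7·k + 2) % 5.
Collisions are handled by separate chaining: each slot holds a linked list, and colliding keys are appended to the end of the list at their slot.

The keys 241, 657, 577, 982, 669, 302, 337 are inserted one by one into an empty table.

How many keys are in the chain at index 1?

5

Insert 241: h=4, bucket 4 empty → new chain.
Insert 657: h=1, bucket 1 empty → new chain.
Insert 577: h=1, bucket 1 nonempty → append to chain.
Insert 982: h=1, bucket 1 nonempty → append to chain.
Insert 669: h=0, bucket 0 empty → new chain.
Insert 302: h=1, bucket 1 nonempty → append to chain.
Insert 337: h=1, bucket 1 nonempty → append to chain.
Final buckets:
0: 669
1: 657 -> 577 -> 982 -> 302 -> 337
2: ∅
3: ∅
4: 241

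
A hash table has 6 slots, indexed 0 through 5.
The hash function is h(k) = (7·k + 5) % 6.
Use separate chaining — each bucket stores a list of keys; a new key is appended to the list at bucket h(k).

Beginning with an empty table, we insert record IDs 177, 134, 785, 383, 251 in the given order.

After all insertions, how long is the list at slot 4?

177 → bucket 2
134 → bucket 1
785 → bucket 4
383 → bucket 4 (collision)
251 → bucket 4 (collision)
Final buckets:
0: _
1: 134
2: 177
3: _
4: 785 -> 383 -> 251
5: _

3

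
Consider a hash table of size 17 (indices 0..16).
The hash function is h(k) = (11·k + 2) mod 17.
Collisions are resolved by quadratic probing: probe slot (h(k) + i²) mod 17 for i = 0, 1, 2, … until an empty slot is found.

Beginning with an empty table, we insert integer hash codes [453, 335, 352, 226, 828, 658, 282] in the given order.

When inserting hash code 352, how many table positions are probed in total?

453 hashes to 4; slot 4 is free => place at 4.
335 hashes to 15; slot 15 is free => place at 15.
352 hashes to 15; 15 taken => place at 16.
226 hashes to 6; slot 6 is free => place at 6.
828 hashes to 15; 15,16 taken => place at 2.
658 hashes to 15; 15,16,2 taken => place at 7.
282 hashes to 10; slot 10 is free => place at 10.
Table: [-, -, 828, -, 453, -, 226, 658, -, -, 282, -, -, -, -, 335, 352]

2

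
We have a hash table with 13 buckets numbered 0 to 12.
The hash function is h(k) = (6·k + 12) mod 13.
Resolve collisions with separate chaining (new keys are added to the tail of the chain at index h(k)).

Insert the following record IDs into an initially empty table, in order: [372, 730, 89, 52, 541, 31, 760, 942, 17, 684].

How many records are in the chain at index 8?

372 → bucket 8
730 → bucket 11
89 → bucket 0
52 → bucket 12
541 → bucket 8 (collision)
31 → bucket 3
760 → bucket 9
942 → bucket 9 (collision)
17 → bucket 10
684 → bucket 8 (collision)
Final buckets:
0: 89
1: _
2: _
3: 31
4: _
5: _
6: _
7: _
8: 372 -> 541 -> 684
9: 760 -> 942
10: 17
11: 730
12: 52

3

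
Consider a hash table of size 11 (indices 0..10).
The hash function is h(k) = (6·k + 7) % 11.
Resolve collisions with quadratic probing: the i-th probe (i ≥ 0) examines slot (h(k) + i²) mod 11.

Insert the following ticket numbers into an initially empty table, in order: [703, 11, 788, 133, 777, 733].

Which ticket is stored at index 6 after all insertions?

777

Insert 703: h=1, slot 1 empty -> index 1.
Insert 11: h=7, slot 7 empty -> index 7.
Insert 788: h=5, slot 5 empty -> index 5.
Insert 133: h=2, slot 2 empty -> index 2.
Insert 777: h=5, slot 5 occupied -> index 6.
Insert 733: h=5, slots 5,6 occupied -> index 9.
Table: [—, 703, 133, —, —, 788, 777, 11, —, 733, —]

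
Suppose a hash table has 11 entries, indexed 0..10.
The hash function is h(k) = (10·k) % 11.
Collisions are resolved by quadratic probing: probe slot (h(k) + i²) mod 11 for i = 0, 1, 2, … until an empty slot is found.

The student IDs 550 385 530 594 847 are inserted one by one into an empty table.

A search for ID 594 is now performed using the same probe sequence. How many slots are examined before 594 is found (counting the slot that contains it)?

3

550 hashes to 0; slot 0 is free -> place at 0.
385 hashes to 0; 0 taken -> place at 1.
530 hashes to 9; slot 9 is free -> place at 9.
594 hashes to 0; 0,1 taken -> place at 4.
847 hashes to 0; 0,1,4,9 taken -> place at 5.
Table: [550, 385, ., ., 594, 847, ., ., ., 530, .]
Lookup 594: h=0, probe 0,1,4 → found at 4.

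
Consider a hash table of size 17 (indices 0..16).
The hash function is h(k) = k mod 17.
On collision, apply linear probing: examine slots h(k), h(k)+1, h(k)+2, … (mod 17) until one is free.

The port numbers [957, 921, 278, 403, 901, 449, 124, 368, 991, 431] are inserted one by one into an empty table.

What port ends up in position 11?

368

957: h=5 → slot 5
921: h=3 → slot 3
278: h=6 → slot 6
403: h=12 → slot 12
901: h=0 → slot 0
449: h=7 → slot 7
124: h=5, probe 5,6,7,8 → slot 8
368: h=11 → slot 11
991: h=5, probe 5,6,7,8,9 → slot 9
431: h=6, probe 6,7,8,9,10 → slot 10
Table: [901, —, —, 921, —, 957, 278, 449, 124, 991, 431, 368, 403, —, —, —, —]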